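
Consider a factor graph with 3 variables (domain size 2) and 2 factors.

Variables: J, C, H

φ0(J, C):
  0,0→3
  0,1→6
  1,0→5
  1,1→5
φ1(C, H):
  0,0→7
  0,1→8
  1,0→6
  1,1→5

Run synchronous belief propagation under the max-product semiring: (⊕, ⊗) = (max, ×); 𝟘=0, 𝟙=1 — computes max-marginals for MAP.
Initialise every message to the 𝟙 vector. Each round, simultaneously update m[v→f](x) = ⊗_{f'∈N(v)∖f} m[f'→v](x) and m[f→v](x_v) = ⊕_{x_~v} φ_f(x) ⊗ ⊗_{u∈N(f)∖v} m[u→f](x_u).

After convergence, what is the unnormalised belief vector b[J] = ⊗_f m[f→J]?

init: all messages = 𝟙 over 2 values
r1 m[φ0→J] = [6, 5]
r1 m[φ0→C] = [5, 6]
r1 m[φ1→C] = [8, 6]
r1 m[φ1→H] = [7, 8]
r1 m[J→φ0] = [1, 1]
r1 m[C→φ0] = [1, 1]
r1 m[C→φ1] = [1, 1]
r1 m[H→φ1] = [1, 1]
r2 m[φ0→J] = [6, 5]
r2 m[φ0→C] = [5, 6]
r2 m[φ1→C] = [8, 6]
r2 m[φ1→H] = [7, 8]
r2 m[J→φ0] = [1, 1]
r2 m[C→φ0] = [8, 6]
r2 m[C→φ1] = [5, 6]
r2 m[H→φ1] = [1, 1]
r3 m[φ0→J] = [36, 40]
r3 m[φ0→C] = [5, 6]
r3 m[φ1→C] = [8, 6]
r3 m[φ1→H] = [36, 40]
r3 m[J→φ0] = [1, 1]
r3 m[C→φ0] = [8, 6]
r3 m[C→φ1] = [5, 6]
r3 m[H→φ1] = [1, 1]
r4 m[φ0→J] = [36, 40]
r4 m[φ0→C] = [5, 6]
r4 m[φ1→C] = [8, 6]
r4 m[φ1→H] = [36, 40]
r4 m[J→φ0] = [1, 1]
r4 m[C→φ0] = [8, 6]
r4 m[C→φ1] = [5, 6]
r4 m[H→φ1] = [1, 1]
fixed point reached at round 4
b[J] = ⊗ incoming = [36, 40]

b[J] = [36, 40]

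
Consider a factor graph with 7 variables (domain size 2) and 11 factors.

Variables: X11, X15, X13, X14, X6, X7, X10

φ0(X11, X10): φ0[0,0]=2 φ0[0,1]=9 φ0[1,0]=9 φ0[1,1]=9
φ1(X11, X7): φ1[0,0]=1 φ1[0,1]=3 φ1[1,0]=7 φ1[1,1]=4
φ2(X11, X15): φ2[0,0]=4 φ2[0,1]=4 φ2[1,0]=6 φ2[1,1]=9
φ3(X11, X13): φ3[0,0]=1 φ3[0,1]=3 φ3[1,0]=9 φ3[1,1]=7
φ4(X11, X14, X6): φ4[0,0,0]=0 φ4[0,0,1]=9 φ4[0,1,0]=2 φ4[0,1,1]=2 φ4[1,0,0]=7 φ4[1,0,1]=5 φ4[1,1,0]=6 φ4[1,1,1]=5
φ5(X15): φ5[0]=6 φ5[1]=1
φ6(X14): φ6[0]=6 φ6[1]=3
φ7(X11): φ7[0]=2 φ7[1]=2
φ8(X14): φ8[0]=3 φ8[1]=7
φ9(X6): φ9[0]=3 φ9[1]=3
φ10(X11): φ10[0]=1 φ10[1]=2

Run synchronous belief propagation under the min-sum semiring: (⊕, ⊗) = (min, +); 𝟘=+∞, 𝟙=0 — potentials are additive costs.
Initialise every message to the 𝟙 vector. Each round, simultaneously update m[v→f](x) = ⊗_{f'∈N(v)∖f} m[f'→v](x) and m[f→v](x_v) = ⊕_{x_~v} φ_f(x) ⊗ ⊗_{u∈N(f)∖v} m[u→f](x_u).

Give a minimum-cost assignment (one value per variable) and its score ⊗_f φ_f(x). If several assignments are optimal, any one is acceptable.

init: all messages = 𝟙 over 2 values
r1 m[φ0→X11] = [2, 9]
r1 m[φ0→X10] = [2, 9]
r1 m[φ1→X11] = [1, 4]
r1 m[φ1→X7] = [1, 3]
r1 m[φ2→X11] = [4, 6]
r1 m[φ2→X15] = [4, 4]
r1 m[φ3→X11] = [1, 7]
r1 m[φ3→X13] = [1, 3]
r1 m[φ4→X11] = [0, 5]
r1 m[φ4→X14] = [0, 2]
r1 m[φ4→X6] = [0, 2]
r1 m[φ5→X15] = [6, 1]
r1 m[φ6→X14] = [6, 3]
r1 m[φ7→X11] = [2, 2]
r1 m[φ8→X14] = [3, 7]
r1 m[φ9→X6] = [3, 3]
r1 m[φ10→X11] = [1, 2]
r1 m[X11→φ0] = [0, 0]
r1 m[X11→φ1] = [0, 0]
r1 m[X11→φ2] = [0, 0]
r1 m[X11→φ3] = [0, 0]
r1 m[X11→φ4] = [0, 0]
r1 m[X11→φ7] = [0, 0]
r1 m[X11→φ10] = [0, 0]
r1 m[X15→φ2] = [0, 0]
r1 m[X15→φ5] = [0, 0]
r1 m[X13→φ3] = [0, 0]
r1 m[X14→φ4] = [0, 0]
r1 m[X14→φ6] = [0, 0]
r1 m[X14→φ8] = [0, 0]
r1 m[X6→φ4] = [0, 0]
r1 m[X6→φ9] = [0, 0]
r1 m[X7→φ1] = [0, 0]
r1 m[X10→φ0] = [0, 0]
r2 m[φ0→X11] = [2, 9]
r2 m[φ0→X10] = [2, 9]
r2 m[φ1→X11] = [1, 4]
r2 m[φ1→X7] = [1, 3]
r2 m[φ2→X11] = [4, 6]
r2 m[φ2→X15] = [4, 4]
r2 m[φ3→X11] = [1, 7]
r2 m[φ3→X13] = [1, 3]
r2 m[φ4→X11] = [0, 5]
r2 m[φ4→X14] = [0, 2]
r2 m[φ4→X6] = [0, 2]
r2 m[φ5→X15] = [6, 1]
r2 m[φ6→X14] = [6, 3]
r2 m[φ7→X11] = [2, 2]
r2 m[φ8→X14] = [3, 7]
r2 m[φ9→X6] = [3, 3]
r2 m[φ10→X11] = [1, 2]
r2 m[X11→φ0] = [9, 26]
r2 m[X11→φ1] = [10, 31]
r2 m[X11→φ2] = [7, 29]
r2 m[X11→φ3] = [10, 28]
r2 m[X11→φ4] = [11, 30]
r2 m[X11→φ7] = [9, 33]
r2 m[X11→φ10] = [10, 33]
r2 m[X15→φ2] = [6, 1]
r2 m[X15→φ5] = [4, 4]
r2 m[X13→φ3] = [0, 0]
r2 m[X14→φ4] = [9, 10]
r2 m[X14→φ6] = [3, 9]
r2 m[X14→φ8] = [6, 5]
r2 m[X6→φ4] = [3, 3]
r2 m[X6→φ9] = [0, 2]
r2 m[X7→φ1] = [0, 0]
r2 m[X10→φ0] = [0, 0]
r3 m[φ0→X11] = [2, 9]
r3 m[φ0→X10] = [11, 18]
r3 m[φ1→X11] = [1, 4]
r3 m[φ1→X7] = [11, 13]
r3 m[φ2→X11] = [5, 10]
r3 m[φ2→X15] = [11, 11]
r3 m[φ3→X11] = [1, 7]
r3 m[φ3→X13] = [11, 13]
r3 m[φ4→X11] = [12, 17]
r3 m[φ4→X14] = [14, 16]
r3 m[φ4→X6] = [20, 23]
r3 m[φ5→X15] = [6, 1]
r3 m[φ6→X14] = [6, 3]
r3 m[φ7→X11] = [2, 2]
r3 m[φ8→X14] = [3, 7]
r3 m[φ9→X6] = [3, 3]
r3 m[φ10→X11] = [1, 2]
r3 m[X11→φ0] = [9, 26]
r3 m[X11→φ1] = [10, 31]
r3 m[X11→φ2] = [7, 29]
r3 m[X11→φ3] = [10, 28]
r3 m[X11→φ4] = [11, 30]
r3 m[X11→φ7] = [9, 33]
r3 m[X11→φ10] = [10, 33]
r3 m[X15→φ2] = [6, 1]
r3 m[X15→φ5] = [4, 4]
r3 m[X13→φ3] = [0, 0]
r3 m[X14→φ4] = [9, 10]
r3 m[X14→φ6] = [3, 9]
r3 m[X14→φ8] = [6, 5]
r3 m[X6→φ4] = [3, 3]
r3 m[X6→φ9] = [0, 2]
r3 m[X7→φ1] = [0, 0]
r3 m[X10→φ0] = [0, 0]
r4 m[φ0→X11] = [2, 9]
r4 m[φ0→X10] = [11, 18]
r4 m[φ1→X11] = [1, 4]
r4 m[φ1→X7] = [11, 13]
r4 m[φ2→X11] = [5, 10]
r4 m[φ2→X15] = [11, 11]
r4 m[φ3→X11] = [1, 7]
r4 m[φ3→X13] = [11, 13]
r4 m[φ4→X11] = [12, 17]
r4 m[φ4→X14] = [14, 16]
r4 m[φ4→X6] = [20, 23]
r4 m[φ5→X15] = [6, 1]
r4 m[φ6→X14] = [6, 3]
r4 m[φ7→X11] = [2, 2]
r4 m[φ8→X14] = [3, 7]
r4 m[φ9→X6] = [3, 3]
r4 m[φ10→X11] = [1, 2]
r4 m[X11→φ0] = [22, 42]
r4 m[X11→φ1] = [23, 47]
r4 m[X11→φ2] = [19, 41]
r4 m[X11→φ3] = [23, 44]
r4 m[X11→φ4] = [12, 34]
r4 m[X11→φ7] = [22, 49]
r4 m[X11→φ10] = [23, 49]
r4 m[X15→φ2] = [6, 1]
r4 m[X15→φ5] = [11, 11]
r4 m[X13→φ3] = [0, 0]
r4 m[X14→φ4] = [9, 10]
r4 m[X14→φ6] = [17, 23]
r4 m[X14→φ8] = [20, 19]
r4 m[X6→φ4] = [3, 3]
r4 m[X6→φ9] = [20, 23]
r4 m[X7→φ1] = [0, 0]
r4 m[X10→φ0] = [0, 0]
r5 m[φ0→X11] = [2, 9]
r5 m[φ0→X10] = [24, 31]
r5 m[φ1→X11] = [1, 4]
r5 m[φ1→X7] = [24, 26]
r5 m[φ2→X11] = [5, 10]
r5 m[φ2→X15] = [23, 23]
r5 m[φ3→X11] = [1, 7]
r5 m[φ3→X13] = [24, 26]
r5 m[φ4→X11] = [12, 17]
r5 m[φ4→X14] = [15, 17]
r5 m[φ4→X6] = [21, 24]
r5 m[φ5→X15] = [6, 1]
r5 m[φ6→X14] = [6, 3]
r5 m[φ7→X11] = [2, 2]
r5 m[φ8→X14] = [3, 7]
r5 m[φ9→X6] = [3, 3]
r5 m[φ10→X11] = [1, 2]
r5 m[X11→φ0] = [22, 42]
r5 m[X11→φ1] = [23, 47]
r5 m[X11→φ2] = [19, 41]
r5 m[X11→φ3] = [23, 44]
r5 m[X11→φ4] = [12, 34]
r5 m[X11→φ7] = [22, 49]
r5 m[X11→φ10] = [23, 49]
r5 m[X15→φ2] = [6, 1]
r5 m[X15→φ5] = [11, 11]
r5 m[X13→φ3] = [0, 0]
r5 m[X14→φ4] = [9, 10]
r5 m[X14→φ6] = [17, 23]
r5 m[X14→φ8] = [20, 19]
r5 m[X6→φ4] = [3, 3]
r5 m[X6→φ9] = [20, 23]
r5 m[X7→φ1] = [0, 0]
r5 m[X10→φ0] = [0, 0]
r6 m[φ0→X11] = [2, 9]
r6 m[φ0→X10] = [24, 31]
r6 m[φ1→X11] = [1, 4]
r6 m[φ1→X7] = [24, 26]
r6 m[φ2→X11] = [5, 10]
r6 m[φ2→X15] = [23, 23]
r6 m[φ3→X11] = [1, 7]
r6 m[φ3→X13] = [24, 26]
r6 m[φ4→X11] = [12, 17]
r6 m[φ4→X14] = [15, 17]
r6 m[φ4→X6] = [21, 24]
r6 m[φ5→X15] = [6, 1]
r6 m[φ6→X14] = [6, 3]
r6 m[φ7→X11] = [2, 2]
r6 m[φ8→X14] = [3, 7]
r6 m[φ9→X6] = [3, 3]
r6 m[φ10→X11] = [1, 2]
r6 m[X11→φ0] = [22, 42]
r6 m[X11→φ1] = [23, 47]
r6 m[X11→φ2] = [19, 41]
r6 m[X11→φ3] = [23, 44]
r6 m[X11→φ4] = [12, 34]
r6 m[X11→φ7] = [22, 49]
r6 m[X11→φ10] = [23, 49]
r6 m[X15→φ2] = [6, 1]
r6 m[X15→φ5] = [23, 23]
r6 m[X13→φ3] = [0, 0]
r6 m[X14→φ4] = [9, 10]
r6 m[X14→φ6] = [18, 24]
r6 m[X14→φ8] = [21, 20]
r6 m[X6→φ4] = [3, 3]
r6 m[X6→φ9] = [21, 24]
r6 m[X7→φ1] = [0, 0]
r6 m[X10→φ0] = [0, 0]
r7 m[φ0→X11] = [2, 9]
r7 m[φ0→X10] = [24, 31]
r7 m[φ1→X11] = [1, 4]
r7 m[φ1→X7] = [24, 26]
r7 m[φ2→X11] = [5, 10]
r7 m[φ2→X15] = [23, 23]
r7 m[φ3→X11] = [1, 7]
r7 m[φ3→X13] = [24, 26]
r7 m[φ4→X11] = [12, 17]
r7 m[φ4→X14] = [15, 17]
r7 m[φ4→X6] = [21, 24]
r7 m[φ5→X15] = [6, 1]
r7 m[φ6→X14] = [6, 3]
r7 m[φ7→X11] = [2, 2]
r7 m[φ8→X14] = [3, 7]
r7 m[φ9→X6] = [3, 3]
r7 m[φ10→X11] = [1, 2]
r7 m[X11→φ0] = [22, 42]
r7 m[X11→φ1] = [23, 47]
r7 m[X11→φ2] = [19, 41]
r7 m[X11→φ3] = [23, 44]
r7 m[X11→φ4] = [12, 34]
r7 m[X11→φ7] = [22, 49]
r7 m[X11→φ10] = [23, 49]
r7 m[X15→φ2] = [6, 1]
r7 m[X15→φ5] = [23, 23]
r7 m[X13→φ3] = [0, 0]
r7 m[X14→φ4] = [9, 10]
r7 m[X14→φ6] = [18, 24]
r7 m[X14→φ8] = [21, 20]
r7 m[X6→φ4] = [3, 3]
r7 m[X6→φ9] = [21, 24]
r7 m[X7→φ1] = [0, 0]
r7 m[X10→φ0] = [0, 0]
fixed point reached at round 7
traceback from X11: (X11=0, X15=1, X13=0, X14=0, X6=0, X7=0, X10=0), score=24

assignment: (X11=0, X15=1, X13=0, X14=0, X6=0, X7=0, X10=0); score = 24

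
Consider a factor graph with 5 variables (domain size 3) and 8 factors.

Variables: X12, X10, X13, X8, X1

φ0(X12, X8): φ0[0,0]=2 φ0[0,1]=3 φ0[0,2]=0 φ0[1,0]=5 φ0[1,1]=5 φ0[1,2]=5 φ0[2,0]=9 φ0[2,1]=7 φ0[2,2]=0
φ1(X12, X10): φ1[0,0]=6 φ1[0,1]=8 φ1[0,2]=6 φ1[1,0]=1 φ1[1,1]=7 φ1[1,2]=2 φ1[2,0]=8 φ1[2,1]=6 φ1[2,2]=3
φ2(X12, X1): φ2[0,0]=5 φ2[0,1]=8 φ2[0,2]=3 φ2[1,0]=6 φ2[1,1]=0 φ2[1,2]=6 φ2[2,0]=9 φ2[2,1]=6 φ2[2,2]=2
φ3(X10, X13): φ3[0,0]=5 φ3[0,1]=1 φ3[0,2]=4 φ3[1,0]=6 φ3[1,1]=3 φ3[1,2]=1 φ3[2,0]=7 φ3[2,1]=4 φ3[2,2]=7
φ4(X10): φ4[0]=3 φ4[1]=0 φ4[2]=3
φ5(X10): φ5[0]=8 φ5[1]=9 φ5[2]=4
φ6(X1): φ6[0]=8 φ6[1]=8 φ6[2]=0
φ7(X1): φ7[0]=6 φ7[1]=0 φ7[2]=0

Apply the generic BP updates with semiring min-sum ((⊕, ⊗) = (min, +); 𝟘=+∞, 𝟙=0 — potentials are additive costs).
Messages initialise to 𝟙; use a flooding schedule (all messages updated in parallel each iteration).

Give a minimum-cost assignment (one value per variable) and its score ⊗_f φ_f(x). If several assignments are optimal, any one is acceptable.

init: all messages = 𝟙 over 3 values
r1 m[φ0→X12] = [0, 5, 0]
r1 m[φ0→X8] = [2, 3, 0]
r1 m[φ1→X12] = [6, 1, 3]
r1 m[φ1→X10] = [1, 6, 2]
r1 m[φ2→X12] = [3, 0, 2]
r1 m[φ2→X1] = [5, 0, 2]
r1 m[φ3→X10] = [1, 1, 4]
r1 m[φ3→X13] = [5, 1, 1]
r1 m[φ4→X10] = [3, 0, 3]
r1 m[φ5→X10] = [8, 9, 4]
r1 m[φ6→X1] = [8, 8, 0]
r1 m[φ7→X1] = [6, 0, 0]
r1 m[X12→φ0] = [0, 0, 0]
r1 m[X12→φ1] = [0, 0, 0]
r1 m[X12→φ2] = [0, 0, 0]
r1 m[X10→φ1] = [0, 0, 0]
r1 m[X10→φ3] = [0, 0, 0]
r1 m[X10→φ4] = [0, 0, 0]
r1 m[X10→φ5] = [0, 0, 0]
r1 m[X13→φ3] = [0, 0, 0]
r1 m[X8→φ0] = [0, 0, 0]
r1 m[X1→φ2] = [0, 0, 0]
r1 m[X1→φ6] = [0, 0, 0]
r1 m[X1→φ7] = [0, 0, 0]
r2 m[φ0→X12] = [0, 5, 0]
r2 m[φ0→X8] = [2, 3, 0]
r2 m[φ1→X12] = [6, 1, 3]
r2 m[φ1→X10] = [1, 6, 2]
r2 m[φ2→X12] = [3, 0, 2]
r2 m[φ2→X1] = [5, 0, 2]
r2 m[φ3→X10] = [1, 1, 4]
r2 m[φ3→X13] = [5, 1, 1]
r2 m[φ4→X10] = [3, 0, 3]
r2 m[φ5→X10] = [8, 9, 4]
r2 m[φ6→X1] = [8, 8, 0]
r2 m[φ7→X1] = [6, 0, 0]
r2 m[X12→φ0] = [9, 1, 5]
r2 m[X12→φ1] = [3, 5, 2]
r2 m[X12→φ2] = [6, 6, 3]
r2 m[X10→φ1] = [12, 10, 11]
r2 m[X10→φ3] = [12, 15, 9]
r2 m[X10→φ4] = [10, 16, 10]
r2 m[X10→φ5] = [5, 7, 9]
r2 m[X13→φ3] = [0, 0, 0]
r2 m[X8→φ0] = [0, 0, 0]
r2 m[X1→φ2] = [14, 8, 0]
r2 m[X1→φ6] = [11, 0, 2]
r2 m[X1→φ7] = [13, 8, 2]
r3 m[φ0→X12] = [0, 5, 0]
r3 m[φ0→X8] = [6, 6, 5]
r3 m[φ1→X12] = [17, 13, 14]
r3 m[φ1→X10] = [6, 8, 5]
r3 m[φ2→X12] = [3, 6, 2]
r3 m[φ2→X1] = [11, 6, 5]
r3 m[φ3→X10] = [1, 1, 4]
r3 m[φ3→X13] = [16, 13, 16]
r3 m[φ4→X10] = [3, 0, 3]
r3 m[φ5→X10] = [8, 9, 4]
r3 m[φ6→X1] = [8, 8, 0]
r3 m[φ7→X1] = [6, 0, 0]
r3 m[X12→φ0] = [9, 1, 5]
r3 m[X12→φ1] = [3, 5, 2]
r3 m[X12→φ2] = [6, 6, 3]
r3 m[X10→φ1] = [12, 10, 11]
r3 m[X10→φ3] = [12, 15, 9]
r3 m[X10→φ4] = [10, 16, 10]
r3 m[X10→φ5] = [5, 7, 9]
r3 m[X13→φ3] = [0, 0, 0]
r3 m[X8→φ0] = [0, 0, 0]
r3 m[X1→φ2] = [14, 8, 0]
r3 m[X1→φ6] = [11, 0, 2]
r3 m[X1→φ7] = [13, 8, 2]
r4 m[φ0→X12] = [0, 5, 0]
r4 m[φ0→X8] = [6, 6, 5]
r4 m[φ1→X12] = [17, 13, 14]
r4 m[φ1→X10] = [6, 8, 5]
r4 m[φ2→X12] = [3, 6, 2]
r4 m[φ2→X1] = [11, 6, 5]
r4 m[φ3→X10] = [1, 1, 4]
r4 m[φ3→X13] = [16, 13, 16]
r4 m[φ4→X10] = [3, 0, 3]
r4 m[φ5→X10] = [8, 9, 4]
r4 m[φ6→X1] = [8, 8, 0]
r4 m[φ7→X1] = [6, 0, 0]
r4 m[X12→φ0] = [20, 19, 16]
r4 m[X12→φ1] = [3, 11, 2]
r4 m[X12→φ2] = [17, 18, 14]
r4 m[X10→φ1] = [12, 10, 11]
r4 m[X10→φ3] = [17, 17, 12]
r4 m[X10→φ4] = [15, 18, 13]
r4 m[X10→φ5] = [10, 9, 12]
r4 m[X13→φ3] = [0, 0, 0]
r4 m[X8→φ0] = [0, 0, 0]
r4 m[X1→φ2] = [14, 8, 0]
r4 m[X1→φ6] = [17, 6, 5]
r4 m[X1→φ7] = [19, 14, 5]
r5 m[φ0→X12] = [0, 5, 0]
r5 m[φ0→X8] = [22, 23, 16]
r5 m[φ1→X12] = [17, 13, 14]
r5 m[φ1→X10] = [9, 8, 5]
r5 m[φ2→X12] = [3, 6, 2]
r5 m[φ2→X1] = [22, 18, 16]
r5 m[φ3→X10] = [1, 1, 4]
r5 m[φ3→X13] = [19, 16, 18]
r5 m[φ4→X10] = [3, 0, 3]
r5 m[φ5→X10] = [8, 9, 4]
r5 m[φ6→X1] = [8, 8, 0]
r5 m[φ7→X1] = [6, 0, 0]
r5 m[X12→φ0] = [20, 19, 16]
r5 m[X12→φ1] = [3, 11, 2]
r5 m[X12→φ2] = [17, 18, 14]
r5 m[X10→φ1] = [12, 10, 11]
r5 m[X10→φ3] = [17, 17, 12]
r5 m[X10→φ4] = [15, 18, 13]
r5 m[X10→φ5] = [10, 9, 12]
r5 m[X13→φ3] = [0, 0, 0]
r5 m[X8→φ0] = [0, 0, 0]
r5 m[X1→φ2] = [14, 8, 0]
r5 m[X1→φ6] = [17, 6, 5]
r5 m[X1→φ7] = [19, 14, 5]
r6 m[φ0→X12] = [0, 5, 0]
r6 m[φ0→X8] = [22, 23, 16]
r6 m[φ1→X12] = [17, 13, 14]
r6 m[φ1→X10] = [9, 8, 5]
r6 m[φ2→X12] = [3, 6, 2]
r6 m[φ2→X1] = [22, 18, 16]
r6 m[φ3→X10] = [1, 1, 4]
r6 m[φ3→X13] = [19, 16, 18]
r6 m[φ4→X10] = [3, 0, 3]
r6 m[φ5→X10] = [8, 9, 4]
r6 m[φ6→X1] = [8, 8, 0]
r6 m[φ7→X1] = [6, 0, 0]
r6 m[X12→φ0] = [20, 19, 16]
r6 m[X12→φ1] = [3, 11, 2]
r6 m[X12→φ2] = [17, 18, 14]
r6 m[X10→φ1] = [12, 10, 11]
r6 m[X10→φ3] = [20, 17, 12]
r6 m[X10→φ4] = [18, 18, 13]
r6 m[X10→φ5] = [13, 9, 12]
r6 m[X13→φ3] = [0, 0, 0]
r6 m[X8→φ0] = [0, 0, 0]
r6 m[X1→φ2] = [14, 8, 0]
r6 m[X1→φ6] = [28, 18, 16]
r6 m[X1→φ7] = [30, 26, 16]
r7 m[φ0→X12] = [0, 5, 0]
r7 m[φ0→X8] = [22, 23, 16]
r7 m[φ1→X12] = [17, 13, 14]
r7 m[φ1→X10] = [9, 8, 5]
r7 m[φ2→X12] = [3, 6, 2]
r7 m[φ2→X1] = [22, 18, 16]
r7 m[φ3→X10] = [1, 1, 4]
r7 m[φ3→X13] = [19, 16, 18]
r7 m[φ4→X10] = [3, 0, 3]
r7 m[φ5→X10] = [8, 9, 4]
r7 m[φ6→X1] = [8, 8, 0]
r7 m[φ7→X1] = [6, 0, 0]
r7 m[X12→φ0] = [20, 19, 16]
r7 m[X12→φ1] = [3, 11, 2]
r7 m[X12→φ2] = [17, 18, 14]
r7 m[X10→φ1] = [12, 10, 11]
r7 m[X10→φ3] = [20, 17, 12]
r7 m[X10→φ4] = [18, 18, 13]
r7 m[X10→φ5] = [13, 9, 12]
r7 m[X13→φ3] = [0, 0, 0]
r7 m[X8→φ0] = [0, 0, 0]
r7 m[X1→φ2] = [14, 8, 0]
r7 m[X1→φ6] = [28, 18, 16]
r7 m[X1→φ7] = [30, 26, 16]
fixed point reached at round 7
traceback from X12: (X12=2, X10=2, X13=1, X8=2, X1=2), score=16

assignment: (X12=2, X10=2, X13=1, X8=2, X1=2); score = 16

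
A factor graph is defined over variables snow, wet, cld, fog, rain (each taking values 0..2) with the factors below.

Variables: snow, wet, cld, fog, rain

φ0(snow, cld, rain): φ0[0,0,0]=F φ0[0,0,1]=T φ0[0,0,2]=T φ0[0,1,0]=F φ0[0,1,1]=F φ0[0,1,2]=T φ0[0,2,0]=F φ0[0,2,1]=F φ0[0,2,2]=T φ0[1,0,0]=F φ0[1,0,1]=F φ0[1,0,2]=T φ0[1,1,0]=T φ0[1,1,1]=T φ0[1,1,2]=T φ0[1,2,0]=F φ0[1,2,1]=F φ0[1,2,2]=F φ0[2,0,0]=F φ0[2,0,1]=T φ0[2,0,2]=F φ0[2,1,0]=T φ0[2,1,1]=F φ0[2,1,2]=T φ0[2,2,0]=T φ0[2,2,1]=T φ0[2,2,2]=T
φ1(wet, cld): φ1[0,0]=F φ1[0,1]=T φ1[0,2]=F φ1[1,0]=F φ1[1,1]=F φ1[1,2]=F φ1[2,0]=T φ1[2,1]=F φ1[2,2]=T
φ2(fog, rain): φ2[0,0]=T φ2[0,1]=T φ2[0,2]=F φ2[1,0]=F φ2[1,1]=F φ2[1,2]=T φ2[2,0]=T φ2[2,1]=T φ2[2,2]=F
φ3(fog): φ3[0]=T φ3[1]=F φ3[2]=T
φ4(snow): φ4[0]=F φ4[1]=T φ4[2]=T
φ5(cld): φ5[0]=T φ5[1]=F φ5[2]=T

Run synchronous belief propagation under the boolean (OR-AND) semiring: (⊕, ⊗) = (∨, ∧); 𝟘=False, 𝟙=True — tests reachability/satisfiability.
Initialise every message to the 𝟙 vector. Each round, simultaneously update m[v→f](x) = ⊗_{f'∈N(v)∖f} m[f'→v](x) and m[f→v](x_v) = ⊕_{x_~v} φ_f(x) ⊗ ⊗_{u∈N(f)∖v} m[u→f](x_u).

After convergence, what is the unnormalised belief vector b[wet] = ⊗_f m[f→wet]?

b[wet] = [F, F, T]

init: all messages = 𝟙 over 3 values
r1 m[φ0→snow] = [T, T, T]
r1 m[φ0→cld] = [T, T, T]
r1 m[φ0→rain] = [T, T, T]
r1 m[φ1→wet] = [T, F, T]
r1 m[φ1→cld] = [T, T, T]
r1 m[φ2→fog] = [T, T, T]
r1 m[φ2→rain] = [T, T, T]
r1 m[φ3→fog] = [T, F, T]
r1 m[φ4→snow] = [F, T, T]
r1 m[φ5→cld] = [T, F, T]
r1 m[snow→φ0] = [T, T, T]
r1 m[snow→φ4] = [T, T, T]
r1 m[wet→φ1] = [T, T, T]
r1 m[cld→φ0] = [T, T, T]
r1 m[cld→φ1] = [T, T, T]
r1 m[cld→φ5] = [T, T, T]
r1 m[fog→φ2] = [T, T, T]
r1 m[fog→φ3] = [T, T, T]
r1 m[rain→φ0] = [T, T, T]
r1 m[rain→φ2] = [T, T, T]
r2 m[φ0→snow] = [T, T, T]
r2 m[φ0→cld] = [T, T, T]
r2 m[φ0→rain] = [T, T, T]
r2 m[φ1→wet] = [T, F, T]
r2 m[φ1→cld] = [T, T, T]
r2 m[φ2→fog] = [T, T, T]
r2 m[φ2→rain] = [T, T, T]
r2 m[φ3→fog] = [T, F, T]
r2 m[φ4→snow] = [F, T, T]
r2 m[φ5→cld] = [T, F, T]
r2 m[snow→φ0] = [F, T, T]
r2 m[snow→φ4] = [T, T, T]
r2 m[wet→φ1] = [T, T, T]
r2 m[cld→φ0] = [T, F, T]
r2 m[cld→φ1] = [T, F, T]
r2 m[cld→φ5] = [T, T, T]
r2 m[fog→φ2] = [T, F, T]
r2 m[fog→φ3] = [T, T, T]
r2 m[rain→φ0] = [T, T, T]
r2 m[rain→φ2] = [T, T, T]
r3 m[φ0→snow] = [T, T, T]
r3 m[φ0→cld] = [T, T, T]
r3 m[φ0→rain] = [T, T, T]
r3 m[φ1→wet] = [F, F, T]
r3 m[φ1→cld] = [T, T, T]
r3 m[φ2→fog] = [T, T, T]
r3 m[φ2→rain] = [T, T, F]
r3 m[φ3→fog] = [T, F, T]
r3 m[φ4→snow] = [F, T, T]
r3 m[φ5→cld] = [T, F, T]
r3 m[snow→φ0] = [F, T, T]
r3 m[snow→φ4] = [T, T, T]
r3 m[wet→φ1] = [T, T, T]
r3 m[cld→φ0] = [T, F, T]
r3 m[cld→φ1] = [T, F, T]
r3 m[cld→φ5] = [T, T, T]
r3 m[fog→φ2] = [T, F, T]
r3 m[fog→φ3] = [T, T, T]
r3 m[rain→φ0] = [T, T, T]
r3 m[rain→φ2] = [T, T, T]
r4 m[φ0→snow] = [T, T, T]
r4 m[φ0→cld] = [T, T, T]
r4 m[φ0→rain] = [T, T, T]
r4 m[φ1→wet] = [F, F, T]
r4 m[φ1→cld] = [T, T, T]
r4 m[φ2→fog] = [T, T, T]
r4 m[φ2→rain] = [T, T, F]
r4 m[φ3→fog] = [T, F, T]
r4 m[φ4→snow] = [F, T, T]
r4 m[φ5→cld] = [T, F, T]
r4 m[snow→φ0] = [F, T, T]
r4 m[snow→φ4] = [T, T, T]
r4 m[wet→φ1] = [T, T, T]
r4 m[cld→φ0] = [T, F, T]
r4 m[cld→φ1] = [T, F, T]
r4 m[cld→φ5] = [T, T, T]
r4 m[fog→φ2] = [T, F, T]
r4 m[fog→φ3] = [T, T, T]
r4 m[rain→φ0] = [T, T, F]
r4 m[rain→φ2] = [T, T, T]
r5 m[φ0→snow] = [T, F, T]
r5 m[φ0→cld] = [T, T, T]
r5 m[φ0→rain] = [T, T, T]
r5 m[φ1→wet] = [F, F, T]
r5 m[φ1→cld] = [T, T, T]
r5 m[φ2→fog] = [T, T, T]
r5 m[φ2→rain] = [T, T, F]
r5 m[φ3→fog] = [T, F, T]
r5 m[φ4→snow] = [F, T, T]
r5 m[φ5→cld] = [T, F, T]
r5 m[snow→φ0] = [F, T, T]
r5 m[snow→φ4] = [T, T, T]
r5 m[wet→φ1] = [T, T, T]
r5 m[cld→φ0] = [T, F, T]
r5 m[cld→φ1] = [T, F, T]
r5 m[cld→φ5] = [T, T, T]
r5 m[fog→φ2] = [T, F, T]
r5 m[fog→φ3] = [T, T, T]
r5 m[rain→φ0] = [T, T, F]
r5 m[rain→φ2] = [T, T, T]
r6 m[φ0→snow] = [T, F, T]
r6 m[φ0→cld] = [T, T, T]
r6 m[φ0→rain] = [T, T, T]
r6 m[φ1→wet] = [F, F, T]
r6 m[φ1→cld] = [T, T, T]
r6 m[φ2→fog] = [T, T, T]
r6 m[φ2→rain] = [T, T, F]
r6 m[φ3→fog] = [T, F, T]
r6 m[φ4→snow] = [F, T, T]
r6 m[φ5→cld] = [T, F, T]
r6 m[snow→φ0] = [F, T, T]
r6 m[snow→φ4] = [T, F, T]
r6 m[wet→φ1] = [T, T, T]
r6 m[cld→φ0] = [T, F, T]
r6 m[cld→φ1] = [T, F, T]
r6 m[cld→φ5] = [T, T, T]
r6 m[fog→φ2] = [T, F, T]
r6 m[fog→φ3] = [T, T, T]
r6 m[rain→φ0] = [T, T, F]
r6 m[rain→φ2] = [T, T, T]
r7 m[φ0→snow] = [T, F, T]
r7 m[φ0→cld] = [T, T, T]
r7 m[φ0→rain] = [T, T, T]
r7 m[φ1→wet] = [F, F, T]
r7 m[φ1→cld] = [T, T, T]
r7 m[φ2→fog] = [T, T, T]
r7 m[φ2→rain] = [T, T, F]
r7 m[φ3→fog] = [T, F, T]
r7 m[φ4→snow] = [F, T, T]
r7 m[φ5→cld] = [T, F, T]
r7 m[snow→φ0] = [F, T, T]
r7 m[snow→φ4] = [T, F, T]
r7 m[wet→φ1] = [T, T, T]
r7 m[cld→φ0] = [T, F, T]
r7 m[cld→φ1] = [T, F, T]
r7 m[cld→φ5] = [T, T, T]
r7 m[fog→φ2] = [T, F, T]
r7 m[fog→φ3] = [T, T, T]
r7 m[rain→φ0] = [T, T, F]
r7 m[rain→φ2] = [T, T, T]
fixed point reached at round 7
b[wet] = ⊗ incoming = [F, F, T]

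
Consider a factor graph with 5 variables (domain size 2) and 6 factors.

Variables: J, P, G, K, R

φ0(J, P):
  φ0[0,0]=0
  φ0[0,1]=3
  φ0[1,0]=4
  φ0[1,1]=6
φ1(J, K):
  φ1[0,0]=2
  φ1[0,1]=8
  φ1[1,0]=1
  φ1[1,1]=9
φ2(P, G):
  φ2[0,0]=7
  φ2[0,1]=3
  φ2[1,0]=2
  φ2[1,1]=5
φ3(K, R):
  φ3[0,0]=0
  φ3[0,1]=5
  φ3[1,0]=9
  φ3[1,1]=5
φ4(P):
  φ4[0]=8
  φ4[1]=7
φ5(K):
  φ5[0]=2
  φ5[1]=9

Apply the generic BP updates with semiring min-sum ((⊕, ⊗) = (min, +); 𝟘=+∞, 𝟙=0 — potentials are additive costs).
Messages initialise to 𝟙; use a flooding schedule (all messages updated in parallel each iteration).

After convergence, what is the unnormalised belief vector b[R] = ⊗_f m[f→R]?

init: all messages = 𝟙 over 2 values
r1 m[φ0→J] = [0, 4]
r1 m[φ0→P] = [0, 3]
r1 m[φ1→J] = [2, 1]
r1 m[φ1→K] = [1, 8]
r1 m[φ2→P] = [3, 2]
r1 m[φ2→G] = [2, 3]
r1 m[φ3→K] = [0, 5]
r1 m[φ3→R] = [0, 5]
r1 m[φ4→P] = [8, 7]
r1 m[φ5→K] = [2, 9]
r1 m[J→φ0] = [0, 0]
r1 m[J→φ1] = [0, 0]
r1 m[P→φ0] = [0, 0]
r1 m[P→φ2] = [0, 0]
r1 m[P→φ4] = [0, 0]
r1 m[G→φ2] = [0, 0]
r1 m[K→φ1] = [0, 0]
r1 m[K→φ3] = [0, 0]
r1 m[K→φ5] = [0, 0]
r1 m[R→φ3] = [0, 0]
r2 m[φ0→J] = [0, 4]
r2 m[φ0→P] = [0, 3]
r2 m[φ1→J] = [2, 1]
r2 m[φ1→K] = [1, 8]
r2 m[φ2→P] = [3, 2]
r2 m[φ2→G] = [2, 3]
r2 m[φ3→K] = [0, 5]
r2 m[φ3→R] = [0, 5]
r2 m[φ4→P] = [8, 7]
r2 m[φ5→K] = [2, 9]
r2 m[J→φ0] = [2, 1]
r2 m[J→φ1] = [0, 4]
r2 m[P→φ0] = [11, 9]
r2 m[P→φ2] = [8, 10]
r2 m[P→φ4] = [3, 5]
r2 m[G→φ2] = [0, 0]
r2 m[K→φ1] = [2, 14]
r2 m[K→φ3] = [3, 17]
r2 m[K→φ5] = [1, 13]
r2 m[R→φ3] = [0, 0]
r3 m[φ0→J] = [11, 15]
r3 m[φ0→P] = [2, 5]
r3 m[φ1→J] = [4, 3]
r3 m[φ1→K] = [2, 8]
r3 m[φ2→P] = [3, 2]
r3 m[φ2→G] = [12, 11]
r3 m[φ3→K] = [0, 5]
r3 m[φ3→R] = [3, 8]
r3 m[φ4→P] = [8, 7]
r3 m[φ5→K] = [2, 9]
r3 m[J→φ0] = [2, 1]
r3 m[J→φ1] = [0, 4]
r3 m[P→φ0] = [11, 9]
r3 m[P→φ2] = [8, 10]
r3 m[P→φ4] = [3, 5]
r3 m[G→φ2] = [0, 0]
r3 m[K→φ1] = [2, 14]
r3 m[K→φ3] = [3, 17]
r3 m[K→φ5] = [1, 13]
r3 m[R→φ3] = [0, 0]
r4 m[φ0→J] = [11, 15]
r4 m[φ0→P] = [2, 5]
r4 m[φ1→J] = [4, 3]
r4 m[φ1→K] = [2, 8]
r4 m[φ2→P] = [3, 2]
r4 m[φ2→G] = [12, 11]
r4 m[φ3→K] = [0, 5]
r4 m[φ3→R] = [3, 8]
r4 m[φ4→P] = [8, 7]
r4 m[φ5→K] = [2, 9]
r4 m[J→φ0] = [4, 3]
r4 m[J→φ1] = [11, 15]
r4 m[P→φ0] = [11, 9]
r4 m[P→φ2] = [10, 12]
r4 m[P→φ4] = [5, 7]
r4 m[G→φ2] = [0, 0]
r4 m[K→φ1] = [2, 14]
r4 m[K→φ3] = [4, 17]
r4 m[K→φ5] = [2, 13]
r4 m[R→φ3] = [0, 0]
r5 m[φ0→J] = [11, 15]
r5 m[φ0→P] = [4, 7]
r5 m[φ1→J] = [4, 3]
r5 m[φ1→K] = [13, 19]
r5 m[φ2→P] = [3, 2]
r5 m[φ2→G] = [14, 13]
r5 m[φ3→K] = [0, 5]
r5 m[φ3→R] = [4, 9]
r5 m[φ4→P] = [8, 7]
r5 m[φ5→K] = [2, 9]
r5 m[J→φ0] = [4, 3]
r5 m[J→φ1] = [11, 15]
r5 m[P→φ0] = [11, 9]
r5 m[P→φ2] = [10, 12]
r5 m[P→φ4] = [5, 7]
r5 m[G→φ2] = [0, 0]
r5 m[K→φ1] = [2, 14]
r5 m[K→φ3] = [4, 17]
r5 m[K→φ5] = [2, 13]
r5 m[R→φ3] = [0, 0]
r6 m[φ0→J] = [11, 15]
r6 m[φ0→P] = [4, 7]
r6 m[φ1→J] = [4, 3]
r6 m[φ1→K] = [13, 19]
r6 m[φ2→P] = [3, 2]
r6 m[φ2→G] = [14, 13]
r6 m[φ3→K] = [0, 5]
r6 m[φ3→R] = [4, 9]
r6 m[φ4→P] = [8, 7]
r6 m[φ5→K] = [2, 9]
r6 m[J→φ0] = [4, 3]
r6 m[J→φ1] = [11, 15]
r6 m[P→φ0] = [11, 9]
r6 m[P→φ2] = [12, 14]
r6 m[P→φ4] = [7, 9]
r6 m[G→φ2] = [0, 0]
r6 m[K→φ1] = [2, 14]
r6 m[K→φ3] = [15, 28]
r6 m[K→φ5] = [13, 24]
r6 m[R→φ3] = [0, 0]
r7 m[φ0→J] = [11, 15]
r7 m[φ0→P] = [4, 7]
r7 m[φ1→J] = [4, 3]
r7 m[φ1→K] = [13, 19]
r7 m[φ2→P] = [3, 2]
r7 m[φ2→G] = [16, 15]
r7 m[φ3→K] = [0, 5]
r7 m[φ3→R] = [15, 20]
r7 m[φ4→P] = [8, 7]
r7 m[φ5→K] = [2, 9]
r7 m[J→φ0] = [4, 3]
r7 m[J→φ1] = [11, 15]
r7 m[P→φ0] = [11, 9]
r7 m[P→φ2] = [12, 14]
r7 m[P→φ4] = [7, 9]
r7 m[G→φ2] = [0, 0]
r7 m[K→φ1] = [2, 14]
r7 m[K→φ3] = [15, 28]
r7 m[K→φ5] = [13, 24]
r7 m[R→φ3] = [0, 0]
r8 m[φ0→J] = [11, 15]
r8 m[φ0→P] = [4, 7]
r8 m[φ1→J] = [4, 3]
r8 m[φ1→K] = [13, 19]
r8 m[φ2→P] = [3, 2]
r8 m[φ2→G] = [16, 15]
r8 m[φ3→K] = [0, 5]
r8 m[φ3→R] = [15, 20]
r8 m[φ4→P] = [8, 7]
r8 m[φ5→K] = [2, 9]
r8 m[J→φ0] = [4, 3]
r8 m[J→φ1] = [11, 15]
r8 m[P→φ0] = [11, 9]
r8 m[P→φ2] = [12, 14]
r8 m[P→φ4] = [7, 9]
r8 m[G→φ2] = [0, 0]
r8 m[K→φ1] = [2, 14]
r8 m[K→φ3] = [15, 28]
r8 m[K→φ5] = [13, 24]
r8 m[R→φ3] = [0, 0]
fixed point reached at round 8
b[R] = ⊗ incoming = [15, 20]

b[R] = [15, 20]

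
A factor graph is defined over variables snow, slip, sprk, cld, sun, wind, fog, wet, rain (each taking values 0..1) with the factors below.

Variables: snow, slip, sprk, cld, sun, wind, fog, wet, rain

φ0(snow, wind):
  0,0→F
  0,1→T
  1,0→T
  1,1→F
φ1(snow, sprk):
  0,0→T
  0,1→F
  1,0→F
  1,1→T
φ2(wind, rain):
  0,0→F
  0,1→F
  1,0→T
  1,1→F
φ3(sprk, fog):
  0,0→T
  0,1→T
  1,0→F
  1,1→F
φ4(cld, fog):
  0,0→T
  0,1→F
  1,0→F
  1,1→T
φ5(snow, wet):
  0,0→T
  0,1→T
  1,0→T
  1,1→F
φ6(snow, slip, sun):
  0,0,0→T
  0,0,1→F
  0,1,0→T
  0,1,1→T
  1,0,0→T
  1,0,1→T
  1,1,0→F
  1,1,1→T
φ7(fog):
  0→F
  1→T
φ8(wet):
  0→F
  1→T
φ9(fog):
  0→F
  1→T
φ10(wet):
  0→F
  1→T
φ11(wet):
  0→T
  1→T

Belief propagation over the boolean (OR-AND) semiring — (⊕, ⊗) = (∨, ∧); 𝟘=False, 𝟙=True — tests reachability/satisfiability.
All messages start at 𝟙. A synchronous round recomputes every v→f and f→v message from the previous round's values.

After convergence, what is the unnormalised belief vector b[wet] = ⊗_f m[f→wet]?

b[wet] = [F, T]

init: all messages = 𝟙 over 2 values
r1 m[φ0→snow] = [T, T]
r1 m[φ0→wind] = [T, T]
r1 m[φ1→snow] = [T, T]
r1 m[φ1→sprk] = [T, T]
r1 m[φ2→wind] = [F, T]
r1 m[φ2→rain] = [T, F]
r1 m[φ3→sprk] = [T, F]
r1 m[φ3→fog] = [T, T]
r1 m[φ4→cld] = [T, T]
r1 m[φ4→fog] = [T, T]
r1 m[φ5→snow] = [T, T]
r1 m[φ5→wet] = [T, T]
r1 m[φ6→snow] = [T, T]
r1 m[φ6→slip] = [T, T]
r1 m[φ6→sun] = [T, T]
r1 m[φ7→fog] = [F, T]
r1 m[φ8→wet] = [F, T]
r1 m[φ9→fog] = [F, T]
r1 m[φ10→wet] = [F, T]
r1 m[φ11→wet] = [T, T]
r1 m[snow→φ0] = [T, T]
r1 m[snow→φ1] = [T, T]
r1 m[snow→φ5] = [T, T]
r1 m[snow→φ6] = [T, T]
r1 m[slip→φ6] = [T, T]
r1 m[sprk→φ1] = [T, T]
r1 m[sprk→φ3] = [T, T]
r1 m[cld→φ4] = [T, T]
r1 m[sun→φ6] = [T, T]
r1 m[wind→φ0] = [T, T]
r1 m[wind→φ2] = [T, T]
r1 m[fog→φ3] = [T, T]
r1 m[fog→φ4] = [T, T]
r1 m[fog→φ7] = [T, T]
r1 m[fog→φ9] = [T, T]
r1 m[wet→φ5] = [T, T]
r1 m[wet→φ8] = [T, T]
r1 m[wet→φ10] = [T, T]
r1 m[wet→φ11] = [T, T]
r1 m[rain→φ2] = [T, T]
r2 m[φ0→snow] = [T, T]
r2 m[φ0→wind] = [T, T]
r2 m[φ1→snow] = [T, T]
r2 m[φ1→sprk] = [T, T]
r2 m[φ2→wind] = [F, T]
r2 m[φ2→rain] = [T, F]
r2 m[φ3→sprk] = [T, F]
r2 m[φ3→fog] = [T, T]
r2 m[φ4→cld] = [T, T]
r2 m[φ4→fog] = [T, T]
r2 m[φ5→snow] = [T, T]
r2 m[φ5→wet] = [T, T]
r2 m[φ6→snow] = [T, T]
r2 m[φ6→slip] = [T, T]
r2 m[φ6→sun] = [T, T]
r2 m[φ7→fog] = [F, T]
r2 m[φ8→wet] = [F, T]
r2 m[φ9→fog] = [F, T]
r2 m[φ10→wet] = [F, T]
r2 m[φ11→wet] = [T, T]
r2 m[snow→φ0] = [T, T]
r2 m[snow→φ1] = [T, T]
r2 m[snow→φ5] = [T, T]
r2 m[snow→φ6] = [T, T]
r2 m[slip→φ6] = [T, T]
r2 m[sprk→φ1] = [T, F]
r2 m[sprk→φ3] = [T, T]
r2 m[cld→φ4] = [T, T]
r2 m[sun→φ6] = [T, T]
r2 m[wind→φ0] = [F, T]
r2 m[wind→φ2] = [T, T]
r2 m[fog→φ3] = [F, T]
r2 m[fog→φ4] = [F, T]
r2 m[fog→φ7] = [F, T]
r2 m[fog→φ9] = [F, T]
r2 m[wet→φ5] = [F, T]
r2 m[wet→φ8] = [F, T]
r2 m[wet→φ10] = [F, T]
r2 m[wet→φ11] = [F, T]
r2 m[rain→φ2] = [T, T]
r3 m[φ0→snow] = [T, F]
r3 m[φ0→wind] = [T, T]
r3 m[φ1→snow] = [T, F]
r3 m[φ1→sprk] = [T, T]
r3 m[φ2→wind] = [F, T]
r3 m[φ2→rain] = [T, F]
r3 m[φ3→sprk] = [T, F]
r3 m[φ3→fog] = [T, T]
r3 m[φ4→cld] = [F, T]
r3 m[φ4→fog] = [T, T]
r3 m[φ5→snow] = [T, F]
r3 m[φ5→wet] = [T, T]
r3 m[φ6→snow] = [T, T]
r3 m[φ6→slip] = [T, T]
r3 m[φ6→sun] = [T, T]
r3 m[φ7→fog] = [F, T]
r3 m[φ8→wet] = [F, T]
r3 m[φ9→fog] = [F, T]
r3 m[φ10→wet] = [F, T]
r3 m[φ11→wet] = [T, T]
r3 m[snow→φ0] = [T, T]
r3 m[snow→φ1] = [T, T]
r3 m[snow→φ5] = [T, T]
r3 m[snow→φ6] = [T, T]
r3 m[slip→φ6] = [T, T]
r3 m[sprk→φ1] = [T, F]
r3 m[sprk→φ3] = [T, T]
r3 m[cld→φ4] = [T, T]
r3 m[sun→φ6] = [T, T]
r3 m[wind→φ0] = [F, T]
r3 m[wind→φ2] = [T, T]
r3 m[fog→φ3] = [F, T]
r3 m[fog→φ4] = [F, T]
r3 m[fog→φ7] = [F, T]
r3 m[fog→φ9] = [F, T]
r3 m[wet→φ5] = [F, T]
r3 m[wet→φ8] = [F, T]
r3 m[wet→φ10] = [F, T]
r3 m[wet→φ11] = [F, T]
r3 m[rain→φ2] = [T, T]
r4 m[φ0→snow] = [T, F]
r4 m[φ0→wind] = [T, T]
r4 m[φ1→snow] = [T, F]
r4 m[φ1→sprk] = [T, T]
r4 m[φ2→wind] = [F, T]
r4 m[φ2→rain] = [T, F]
r4 m[φ3→sprk] = [T, F]
r4 m[φ3→fog] = [T, T]
r4 m[φ4→cld] = [F, T]
r4 m[φ4→fog] = [T, T]
r4 m[φ5→snow] = [T, F]
r4 m[φ5→wet] = [T, T]
r4 m[φ6→snow] = [T, T]
r4 m[φ6→slip] = [T, T]
r4 m[φ6→sun] = [T, T]
r4 m[φ7→fog] = [F, T]
r4 m[φ8→wet] = [F, T]
r4 m[φ9→fog] = [F, T]
r4 m[φ10→wet] = [F, T]
r4 m[φ11→wet] = [T, T]
r4 m[snow→φ0] = [T, F]
r4 m[snow→φ1] = [T, F]
r4 m[snow→φ5] = [T, F]
r4 m[snow→φ6] = [T, F]
r4 m[slip→φ6] = [T, T]
r4 m[sprk→φ1] = [T, F]
r4 m[sprk→φ3] = [T, T]
r4 m[cld→φ4] = [T, T]
r4 m[sun→φ6] = [T, T]
r4 m[wind→φ0] = [F, T]
r4 m[wind→φ2] = [T, T]
r4 m[fog→φ3] = [F, T]
r4 m[fog→φ4] = [F, T]
r4 m[fog→φ7] = [F, T]
r4 m[fog→φ9] = [F, T]
r4 m[wet→φ5] = [F, T]
r4 m[wet→φ8] = [F, T]
r4 m[wet→φ10] = [F, T]
r4 m[wet→φ11] = [F, T]
r4 m[rain→φ2] = [T, T]
r5 m[φ0→snow] = [T, F]
r5 m[φ0→wind] = [F, T]
r5 m[φ1→snow] = [T, F]
r5 m[φ1→sprk] = [T, F]
r5 m[φ2→wind] = [F, T]
r5 m[φ2→rain] = [T, F]
r5 m[φ3→sprk] = [T, F]
r5 m[φ3→fog] = [T, T]
r5 m[φ4→cld] = [F, T]
r5 m[φ4→fog] = [T, T]
r5 m[φ5→snow] = [T, F]
r5 m[φ5→wet] = [T, T]
r5 m[φ6→snow] = [T, T]
r5 m[φ6→slip] = [T, T]
r5 m[φ6→sun] = [T, T]
r5 m[φ7→fog] = [F, T]
r5 m[φ8→wet] = [F, T]
r5 m[φ9→fog] = [F, T]
r5 m[φ10→wet] = [F, T]
r5 m[φ11→wet] = [T, T]
r5 m[snow→φ0] = [T, F]
r5 m[snow→φ1] = [T, F]
r5 m[snow→φ5] = [T, F]
r5 m[snow→φ6] = [T, F]
r5 m[slip→φ6] = [T, T]
r5 m[sprk→φ1] = [T, F]
r5 m[sprk→φ3] = [T, T]
r5 m[cld→φ4] = [T, T]
r5 m[sun→φ6] = [T, T]
r5 m[wind→φ0] = [F, T]
r5 m[wind→φ2] = [T, T]
r5 m[fog→φ3] = [F, T]
r5 m[fog→φ4] = [F, T]
r5 m[fog→φ7] = [F, T]
r5 m[fog→φ9] = [F, T]
r5 m[wet→φ5] = [F, T]
r5 m[wet→φ8] = [F, T]
r5 m[wet→φ10] = [F, T]
r5 m[wet→φ11] = [F, T]
r5 m[rain→φ2] = [T, T]
r6 m[φ0→snow] = [T, F]
r6 m[φ0→wind] = [F, T]
r6 m[φ1→snow] = [T, F]
r6 m[φ1→sprk] = [T, F]
r6 m[φ2→wind] = [F, T]
r6 m[φ2→rain] = [T, F]
r6 m[φ3→sprk] = [T, F]
r6 m[φ3→fog] = [T, T]
r6 m[φ4→cld] = [F, T]
r6 m[φ4→fog] = [T, T]
r6 m[φ5→snow] = [T, F]
r6 m[φ5→wet] = [T, T]
r6 m[φ6→snow] = [T, T]
r6 m[φ6→slip] = [T, T]
r6 m[φ6→sun] = [T, T]
r6 m[φ7→fog] = [F, T]
r6 m[φ8→wet] = [F, T]
r6 m[φ9→fog] = [F, T]
r6 m[φ10→wet] = [F, T]
r6 m[φ11→wet] = [T, T]
r6 m[snow→φ0] = [T, F]
r6 m[snow→φ1] = [T, F]
r6 m[snow→φ5] = [T, F]
r6 m[snow→φ6] = [T, F]
r6 m[slip→φ6] = [T, T]
r6 m[sprk→φ1] = [T, F]
r6 m[sprk→φ3] = [T, F]
r6 m[cld→φ4] = [T, T]
r6 m[sun→φ6] = [T, T]
r6 m[wind→φ0] = [F, T]
r6 m[wind→φ2] = [F, T]
r6 m[fog→φ3] = [F, T]
r6 m[fog→φ4] = [F, T]
r6 m[fog→φ7] = [F, T]
r6 m[fog→φ9] = [F, T]
r6 m[wet→φ5] = [F, T]
r6 m[wet→φ8] = [F, T]
r6 m[wet→φ10] = [F, T]
r6 m[wet→φ11] = [F, T]
r6 m[rain→φ2] = [T, T]
r7 m[φ0→snow] = [T, F]
r7 m[φ0→wind] = [F, T]
r7 m[φ1→snow] = [T, F]
r7 m[φ1→sprk] = [T, F]
r7 m[φ2→wind] = [F, T]
r7 m[φ2→rain] = [T, F]
r7 m[φ3→sprk] = [T, F]
r7 m[φ3→fog] = [T, T]
r7 m[φ4→cld] = [F, T]
r7 m[φ4→fog] = [T, T]
r7 m[φ5→snow] = [T, F]
r7 m[φ5→wet] = [T, T]
r7 m[φ6→snow] = [T, T]
r7 m[φ6→slip] = [T, T]
r7 m[φ6→sun] = [T, T]
r7 m[φ7→fog] = [F, T]
r7 m[φ8→wet] = [F, T]
r7 m[φ9→fog] = [F, T]
r7 m[φ10→wet] = [F, T]
r7 m[φ11→wet] = [T, T]
r7 m[snow→φ0] = [T, F]
r7 m[snow→φ1] = [T, F]
r7 m[snow→φ5] = [T, F]
r7 m[snow→φ6] = [T, F]
r7 m[slip→φ6] = [T, T]
r7 m[sprk→φ1] = [T, F]
r7 m[sprk→φ3] = [T, F]
r7 m[cld→φ4] = [T, T]
r7 m[sun→φ6] = [T, T]
r7 m[wind→φ0] = [F, T]
r7 m[wind→φ2] = [F, T]
r7 m[fog→φ3] = [F, T]
r7 m[fog→φ4] = [F, T]
r7 m[fog→φ7] = [F, T]
r7 m[fog→φ9] = [F, T]
r7 m[wet→φ5] = [F, T]
r7 m[wet→φ8] = [F, T]
r7 m[wet→φ10] = [F, T]
r7 m[wet→φ11] = [F, T]
r7 m[rain→φ2] = [T, T]
fixed point reached at round 7
b[wet] = ⊗ incoming = [F, T]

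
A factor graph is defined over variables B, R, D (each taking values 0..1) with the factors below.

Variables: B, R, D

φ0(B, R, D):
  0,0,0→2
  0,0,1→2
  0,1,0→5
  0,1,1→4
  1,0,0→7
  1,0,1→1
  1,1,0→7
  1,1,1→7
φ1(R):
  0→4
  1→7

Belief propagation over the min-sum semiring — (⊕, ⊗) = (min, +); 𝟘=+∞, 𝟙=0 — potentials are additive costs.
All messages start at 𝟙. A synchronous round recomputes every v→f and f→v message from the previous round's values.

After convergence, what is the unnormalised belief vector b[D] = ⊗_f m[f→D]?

b[D] = [6, 5]

init: all messages = 𝟙 over 2 values
r1 m[φ0→B] = [2, 1]
r1 m[φ0→R] = [1, 4]
r1 m[φ0→D] = [2, 1]
r1 m[φ1→R] = [4, 7]
r1 m[B→φ0] = [0, 0]
r1 m[R→φ0] = [0, 0]
r1 m[R→φ1] = [0, 0]
r1 m[D→φ0] = [0, 0]
r2 m[φ0→B] = [2, 1]
r2 m[φ0→R] = [1, 4]
r2 m[φ0→D] = [2, 1]
r2 m[φ1→R] = [4, 7]
r2 m[B→φ0] = [0, 0]
r2 m[R→φ0] = [4, 7]
r2 m[R→φ1] = [1, 4]
r2 m[D→φ0] = [0, 0]
r3 m[φ0→B] = [6, 5]
r3 m[φ0→R] = [1, 4]
r3 m[φ0→D] = [6, 5]
r3 m[φ1→R] = [4, 7]
r3 m[B→φ0] = [0, 0]
r3 m[R→φ0] = [4, 7]
r3 m[R→φ1] = [1, 4]
r3 m[D→φ0] = [0, 0]
r4 m[φ0→B] = [6, 5]
r4 m[φ0→R] = [1, 4]
r4 m[φ0→D] = [6, 5]
r4 m[φ1→R] = [4, 7]
r4 m[B→φ0] = [0, 0]
r4 m[R→φ0] = [4, 7]
r4 m[R→φ1] = [1, 4]
r4 m[D→φ0] = [0, 0]
fixed point reached at round 4
b[D] = ⊗ incoming = [6, 5]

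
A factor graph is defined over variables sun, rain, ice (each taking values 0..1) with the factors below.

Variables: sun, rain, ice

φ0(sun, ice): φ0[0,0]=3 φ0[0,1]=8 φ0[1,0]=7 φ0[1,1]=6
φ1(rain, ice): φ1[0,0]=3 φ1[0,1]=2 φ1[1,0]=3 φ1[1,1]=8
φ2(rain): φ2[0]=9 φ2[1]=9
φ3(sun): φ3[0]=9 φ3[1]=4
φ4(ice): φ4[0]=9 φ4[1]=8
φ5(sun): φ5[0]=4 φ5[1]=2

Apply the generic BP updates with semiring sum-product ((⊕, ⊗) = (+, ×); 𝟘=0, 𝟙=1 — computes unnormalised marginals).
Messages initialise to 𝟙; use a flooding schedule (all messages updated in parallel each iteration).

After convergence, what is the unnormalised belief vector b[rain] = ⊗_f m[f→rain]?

init: all messages = 𝟙 over 2 values
r1 m[φ0→sun] = [11, 13]
r1 m[φ0→ice] = [10, 14]
r1 m[φ1→rain] = [5, 11]
r1 m[φ1→ice] = [6, 10]
r1 m[φ2→rain] = [9, 9]
r1 m[φ3→sun] = [9, 4]
r1 m[φ4→ice] = [9, 8]
r1 m[φ5→sun] = [4, 2]
r1 m[sun→φ0] = [1, 1]
r1 m[sun→φ3] = [1, 1]
r1 m[sun→φ5] = [1, 1]
r1 m[rain→φ1] = [1, 1]
r1 m[rain→φ2] = [1, 1]
r1 m[ice→φ0] = [1, 1]
r1 m[ice→φ1] = [1, 1]
r1 m[ice→φ4] = [1, 1]
r2 m[φ0→sun] = [11, 13]
r2 m[φ0→ice] = [10, 14]
r2 m[φ1→rain] = [5, 11]
r2 m[φ1→ice] = [6, 10]
r2 m[φ2→rain] = [9, 9]
r2 m[φ3→sun] = [9, 4]
r2 m[φ4→ice] = [9, 8]
r2 m[φ5→sun] = [4, 2]
r2 m[sun→φ0] = [36, 8]
r2 m[sun→φ3] = [44, 26]
r2 m[sun→φ5] = [99, 52]
r2 m[rain→φ1] = [9, 9]
r2 m[rain→φ2] = [5, 11]
r2 m[ice→φ0] = [54, 80]
r2 m[ice→φ1] = [90, 112]
r2 m[ice→φ4] = [60, 140]
r3 m[φ0→sun] = [802, 858]
r3 m[φ0→ice] = [164, 336]
r3 m[φ1→rain] = [494, 1166]
r3 m[φ1→ice] = [54, 90]
r3 m[φ2→rain] = [9, 9]
r3 m[φ3→sun] = [9, 4]
r3 m[φ4→ice] = [9, 8]
r3 m[φ5→sun] = [4, 2]
r3 m[sun→φ0] = [36, 8]
r3 m[sun→φ3] = [44, 26]
r3 m[sun→φ5] = [99, 52]
r3 m[rain→φ1] = [9, 9]
r3 m[rain→φ2] = [5, 11]
r3 m[ice→φ0] = [54, 80]
r3 m[ice→φ1] = [90, 112]
r3 m[ice→φ4] = [60, 140]
r4 m[φ0→sun] = [802, 858]
r4 m[φ0→ice] = [164, 336]
r4 m[φ1→rain] = [494, 1166]
r4 m[φ1→ice] = [54, 90]
r4 m[φ2→rain] = [9, 9]
r4 m[φ3→sun] = [9, 4]
r4 m[φ4→ice] = [9, 8]
r4 m[φ5→sun] = [4, 2]
r4 m[sun→φ0] = [36, 8]
r4 m[sun→φ3] = [3208, 1716]
r4 m[sun→φ5] = [7218, 3432]
r4 m[rain→φ1] = [9, 9]
r4 m[rain→φ2] = [494, 1166]
r4 m[ice→φ0] = [486, 720]
r4 m[ice→φ1] = [1476, 2688]
r4 m[ice→φ4] = [8856, 30240]
r5 m[φ0→sun] = [7218, 7722]
r5 m[φ0→ice] = [164, 336]
r5 m[φ1→rain] = [9804, 25932]
r5 m[φ1→ice] = [54, 90]
r5 m[φ2→rain] = [9, 9]
r5 m[φ3→sun] = [9, 4]
r5 m[φ4→ice] = [9, 8]
r5 m[φ5→sun] = [4, 2]
r5 m[sun→φ0] = [36, 8]
r5 m[sun→φ3] = [3208, 1716]
r5 m[sun→φ5] = [7218, 3432]
r5 m[rain→φ1] = [9, 9]
r5 m[rain→φ2] = [494, 1166]
r5 m[ice→φ0] = [486, 720]
r5 m[ice→φ1] = [1476, 2688]
r5 m[ice→φ4] = [8856, 30240]
r6 m[φ0→sun] = [7218, 7722]
r6 m[φ0→ice] = [164, 336]
r6 m[φ1→rain] = [9804, 25932]
r6 m[φ1→ice] = [54, 90]
r6 m[φ2→rain] = [9, 9]
r6 m[φ3→sun] = [9, 4]
r6 m[φ4→ice] = [9, 8]
r6 m[φ5→sun] = [4, 2]
r6 m[sun→φ0] = [36, 8]
r6 m[sun→φ3] = [28872, 15444]
r6 m[sun→φ5] = [64962, 30888]
r6 m[rain→φ1] = [9, 9]
r6 m[rain→φ2] = [9804, 25932]
r6 m[ice→φ0] = [486, 720]
r6 m[ice→φ1] = [1476, 2688]
r6 m[ice→φ4] = [8856, 30240]
r7 m[φ0→sun] = [7218, 7722]
r7 m[φ0→ice] = [164, 336]
r7 m[φ1→rain] = [9804, 25932]
r7 m[φ1→ice] = [54, 90]
r7 m[φ2→rain] = [9, 9]
r7 m[φ3→sun] = [9, 4]
r7 m[φ4→ice] = [9, 8]
r7 m[φ5→sun] = [4, 2]
r7 m[sun→φ0] = [36, 8]
r7 m[sun→φ3] = [28872, 15444]
r7 m[sun→φ5] = [64962, 30888]
r7 m[rain→φ1] = [9, 9]
r7 m[rain→φ2] = [9804, 25932]
r7 m[ice→φ0] = [486, 720]
r7 m[ice→φ1] = [1476, 2688]
r7 m[ice→φ4] = [8856, 30240]
fixed point reached at round 7
b[rain] = ⊗ incoming = [88236, 233388]

b[rain] = [88236, 233388]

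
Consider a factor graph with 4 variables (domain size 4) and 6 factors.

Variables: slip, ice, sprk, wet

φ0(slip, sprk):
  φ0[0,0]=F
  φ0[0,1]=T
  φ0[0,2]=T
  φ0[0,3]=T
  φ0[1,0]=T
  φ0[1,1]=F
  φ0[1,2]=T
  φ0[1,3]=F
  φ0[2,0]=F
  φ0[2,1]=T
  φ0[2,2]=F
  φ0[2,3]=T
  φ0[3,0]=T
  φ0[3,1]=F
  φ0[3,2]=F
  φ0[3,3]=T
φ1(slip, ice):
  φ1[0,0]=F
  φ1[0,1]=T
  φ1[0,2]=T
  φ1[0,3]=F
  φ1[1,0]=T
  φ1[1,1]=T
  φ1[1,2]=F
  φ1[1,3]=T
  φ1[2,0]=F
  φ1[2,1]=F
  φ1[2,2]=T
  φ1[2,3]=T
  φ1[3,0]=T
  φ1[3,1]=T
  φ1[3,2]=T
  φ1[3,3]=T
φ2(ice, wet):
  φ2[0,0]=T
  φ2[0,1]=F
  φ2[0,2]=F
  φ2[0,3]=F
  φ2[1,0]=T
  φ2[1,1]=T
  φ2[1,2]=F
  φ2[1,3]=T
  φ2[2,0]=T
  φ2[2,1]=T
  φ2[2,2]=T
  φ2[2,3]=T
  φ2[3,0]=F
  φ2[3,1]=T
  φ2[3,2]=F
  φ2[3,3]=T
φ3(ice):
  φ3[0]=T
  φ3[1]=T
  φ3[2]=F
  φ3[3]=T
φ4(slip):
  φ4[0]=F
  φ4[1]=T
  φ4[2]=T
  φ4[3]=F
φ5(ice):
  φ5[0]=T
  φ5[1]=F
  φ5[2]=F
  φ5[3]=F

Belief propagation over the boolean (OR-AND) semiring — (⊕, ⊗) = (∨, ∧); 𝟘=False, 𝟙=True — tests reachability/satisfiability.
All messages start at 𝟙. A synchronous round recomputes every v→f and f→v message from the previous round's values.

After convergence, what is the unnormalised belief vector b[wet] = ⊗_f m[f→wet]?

b[wet] = [T, F, F, F]

init: all messages = 𝟙 over 4 values
r1 m[φ0→slip] = [T, T, T, T]
r1 m[φ0→sprk] = [T, T, T, T]
r1 m[φ1→slip] = [T, T, T, T]
r1 m[φ1→ice] = [T, T, T, T]
r1 m[φ2→ice] = [T, T, T, T]
r1 m[φ2→wet] = [T, T, T, T]
r1 m[φ3→ice] = [T, T, F, T]
r1 m[φ4→slip] = [F, T, T, F]
r1 m[φ5→ice] = [T, F, F, F]
r1 m[slip→φ0] = [T, T, T, T]
r1 m[slip→φ1] = [T, T, T, T]
r1 m[slip→φ4] = [T, T, T, T]
r1 m[ice→φ1] = [T, T, T, T]
r1 m[ice→φ2] = [T, T, T, T]
r1 m[ice→φ3] = [T, T, T, T]
r1 m[ice→φ5] = [T, T, T, T]
r1 m[sprk→φ0] = [T, T, T, T]
r1 m[wet→φ2] = [T, T, T, T]
r2 m[φ0→slip] = [T, T, T, T]
r2 m[φ0→sprk] = [T, T, T, T]
r2 m[φ1→slip] = [T, T, T, T]
r2 m[φ1→ice] = [T, T, T, T]
r2 m[φ2→ice] = [T, T, T, T]
r2 m[φ2→wet] = [T, T, T, T]
r2 m[φ3→ice] = [T, T, F, T]
r2 m[φ4→slip] = [F, T, T, F]
r2 m[φ5→ice] = [T, F, F, F]
r2 m[slip→φ0] = [F, T, T, F]
r2 m[slip→φ1] = [F, T, T, F]
r2 m[slip→φ4] = [T, T, T, T]
r2 m[ice→φ1] = [T, F, F, F]
r2 m[ice→φ2] = [T, F, F, F]
r2 m[ice→φ3] = [T, F, F, F]
r2 m[ice→φ5] = [T, T, F, T]
r2 m[sprk→φ0] = [T, T, T, T]
r2 m[wet→φ2] = [T, T, T, T]
r3 m[φ0→slip] = [T, T, T, T]
r3 m[φ0→sprk] = [T, T, T, T]
r3 m[φ1→slip] = [F, T, F, T]
r3 m[φ1→ice] = [T, T, T, T]
r3 m[φ2→ice] = [T, T, T, T]
r3 m[φ2→wet] = [T, F, F, F]
r3 m[φ3→ice] = [T, T, F, T]
r3 m[φ4→slip] = [F, T, T, F]
r3 m[φ5→ice] = [T, F, F, F]
r3 m[slip→φ0] = [F, T, T, F]
r3 m[slip→φ1] = [F, T, T, F]
r3 m[slip→φ4] = [T, T, T, T]
r3 m[ice→φ1] = [T, F, F, F]
r3 m[ice→φ2] = [T, F, F, F]
r3 m[ice→φ3] = [T, F, F, F]
r3 m[ice→φ5] = [T, T, F, T]
r3 m[sprk→φ0] = [T, T, T, T]
r3 m[wet→φ2] = [T, T, T, T]
r4 m[φ0→slip] = [T, T, T, T]
r4 m[φ0→sprk] = [T, T, T, T]
r4 m[φ1→slip] = [F, T, F, T]
r4 m[φ1→ice] = [T, T, T, T]
r4 m[φ2→ice] = [T, T, T, T]
r4 m[φ2→wet] = [T, F, F, F]
r4 m[φ3→ice] = [T, T, F, T]
r4 m[φ4→slip] = [F, T, T, F]
r4 m[φ5→ice] = [T, F, F, F]
r4 m[slip→φ0] = [F, T, F, F]
r4 m[slip→φ1] = [F, T, T, F]
r4 m[slip→φ4] = [F, T, F, T]
r4 m[ice→φ1] = [T, F, F, F]
r4 m[ice→φ2] = [T, F, F, F]
r4 m[ice→φ3] = [T, F, F, F]
r4 m[ice→φ5] = [T, T, F, T]
r4 m[sprk→φ0] = [T, T, T, T]
r4 m[wet→φ2] = [T, T, T, T]
r5 m[φ0→slip] = [T, T, T, T]
r5 m[φ0→sprk] = [T, F, T, F]
r5 m[φ1→slip] = [F, T, F, T]
r5 m[φ1→ice] = [T, T, T, T]
r5 m[φ2→ice] = [T, T, T, T]
r5 m[φ2→wet] = [T, F, F, F]
r5 m[φ3→ice] = [T, T, F, T]
r5 m[φ4→slip] = [F, T, T, F]
r5 m[φ5→ice] = [T, F, F, F]
r5 m[slip→φ0] = [F, T, F, F]
r5 m[slip→φ1] = [F, T, T, F]
r5 m[slip→φ4] = [F, T, F, T]
r5 m[ice→φ1] = [T, F, F, F]
r5 m[ice→φ2] = [T, F, F, F]
r5 m[ice→φ3] = [T, F, F, F]
r5 m[ice→φ5] = [T, T, F, T]
r5 m[sprk→φ0] = [T, T, T, T]
r5 m[wet→φ2] = [T, T, T, T]
r6 m[φ0→slip] = [T, T, T, T]
r6 m[φ0→sprk] = [T, F, T, F]
r6 m[φ1→slip] = [F, T, F, T]
r6 m[φ1→ice] = [T, T, T, T]
r6 m[φ2→ice] = [T, T, T, T]
r6 m[φ2→wet] = [T, F, F, F]
r6 m[φ3→ice] = [T, T, F, T]
r6 m[φ4→slip] = [F, T, T, F]
r6 m[φ5→ice] = [T, F, F, F]
r6 m[slip→φ0] = [F, T, F, F]
r6 m[slip→φ1] = [F, T, T, F]
r6 m[slip→φ4] = [F, T, F, T]
r6 m[ice→φ1] = [T, F, F, F]
r6 m[ice→φ2] = [T, F, F, F]
r6 m[ice→φ3] = [T, F, F, F]
r6 m[ice→φ5] = [T, T, F, T]
r6 m[sprk→φ0] = [T, T, T, T]
r6 m[wet→φ2] = [T, T, T, T]
fixed point reached at round 6
b[wet] = ⊗ incoming = [T, F, F, F]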